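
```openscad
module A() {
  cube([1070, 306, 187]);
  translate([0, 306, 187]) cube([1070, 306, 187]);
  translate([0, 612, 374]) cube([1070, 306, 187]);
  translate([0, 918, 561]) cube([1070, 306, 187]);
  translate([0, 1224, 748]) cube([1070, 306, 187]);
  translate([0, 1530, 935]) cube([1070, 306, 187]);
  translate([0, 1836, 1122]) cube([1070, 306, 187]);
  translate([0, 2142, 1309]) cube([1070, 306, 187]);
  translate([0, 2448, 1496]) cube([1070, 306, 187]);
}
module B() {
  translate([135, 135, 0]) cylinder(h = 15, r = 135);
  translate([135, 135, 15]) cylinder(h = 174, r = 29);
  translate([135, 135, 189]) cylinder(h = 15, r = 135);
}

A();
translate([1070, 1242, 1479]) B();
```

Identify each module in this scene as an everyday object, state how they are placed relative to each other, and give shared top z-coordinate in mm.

A is a staircase. B is a spool. The spool is beside the staircase with their tops flush at z = 1683. The shared top z-coordinate is 1683 mm.

Both tops at z = 1683 mm.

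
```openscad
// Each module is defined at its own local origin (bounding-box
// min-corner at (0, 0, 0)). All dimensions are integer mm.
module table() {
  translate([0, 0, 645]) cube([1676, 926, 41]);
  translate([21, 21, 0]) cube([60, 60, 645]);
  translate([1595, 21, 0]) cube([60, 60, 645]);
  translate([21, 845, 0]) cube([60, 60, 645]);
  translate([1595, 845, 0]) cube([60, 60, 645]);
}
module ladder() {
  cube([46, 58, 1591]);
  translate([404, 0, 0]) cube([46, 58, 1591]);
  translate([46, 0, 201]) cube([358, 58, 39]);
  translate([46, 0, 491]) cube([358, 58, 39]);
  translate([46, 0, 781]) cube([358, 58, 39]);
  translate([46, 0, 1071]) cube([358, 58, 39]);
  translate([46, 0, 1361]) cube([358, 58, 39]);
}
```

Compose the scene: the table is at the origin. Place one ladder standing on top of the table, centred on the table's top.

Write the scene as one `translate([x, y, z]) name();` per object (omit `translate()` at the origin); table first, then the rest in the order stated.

table();
translate([613, 434, 686]) ladder();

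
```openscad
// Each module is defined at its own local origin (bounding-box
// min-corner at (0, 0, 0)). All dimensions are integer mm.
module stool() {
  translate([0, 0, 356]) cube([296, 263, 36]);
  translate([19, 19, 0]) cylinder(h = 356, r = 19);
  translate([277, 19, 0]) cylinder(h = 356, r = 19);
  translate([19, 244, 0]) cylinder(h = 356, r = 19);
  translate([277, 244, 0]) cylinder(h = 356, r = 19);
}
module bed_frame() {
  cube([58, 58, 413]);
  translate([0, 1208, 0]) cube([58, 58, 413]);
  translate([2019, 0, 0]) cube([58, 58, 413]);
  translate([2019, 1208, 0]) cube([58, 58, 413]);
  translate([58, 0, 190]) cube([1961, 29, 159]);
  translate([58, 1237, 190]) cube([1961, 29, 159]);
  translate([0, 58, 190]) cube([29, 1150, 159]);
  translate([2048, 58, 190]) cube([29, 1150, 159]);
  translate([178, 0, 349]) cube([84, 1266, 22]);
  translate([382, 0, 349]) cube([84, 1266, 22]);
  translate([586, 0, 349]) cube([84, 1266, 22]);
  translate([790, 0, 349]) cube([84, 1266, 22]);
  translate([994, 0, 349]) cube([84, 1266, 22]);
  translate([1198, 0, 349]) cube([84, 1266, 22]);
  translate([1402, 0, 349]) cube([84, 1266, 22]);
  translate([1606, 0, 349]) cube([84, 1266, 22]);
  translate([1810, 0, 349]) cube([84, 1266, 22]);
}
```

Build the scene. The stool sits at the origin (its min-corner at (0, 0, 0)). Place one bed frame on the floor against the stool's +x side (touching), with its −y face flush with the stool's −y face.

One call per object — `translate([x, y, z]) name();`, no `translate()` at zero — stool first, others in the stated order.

stool();
translate([296, 0, 0]) bed_frame();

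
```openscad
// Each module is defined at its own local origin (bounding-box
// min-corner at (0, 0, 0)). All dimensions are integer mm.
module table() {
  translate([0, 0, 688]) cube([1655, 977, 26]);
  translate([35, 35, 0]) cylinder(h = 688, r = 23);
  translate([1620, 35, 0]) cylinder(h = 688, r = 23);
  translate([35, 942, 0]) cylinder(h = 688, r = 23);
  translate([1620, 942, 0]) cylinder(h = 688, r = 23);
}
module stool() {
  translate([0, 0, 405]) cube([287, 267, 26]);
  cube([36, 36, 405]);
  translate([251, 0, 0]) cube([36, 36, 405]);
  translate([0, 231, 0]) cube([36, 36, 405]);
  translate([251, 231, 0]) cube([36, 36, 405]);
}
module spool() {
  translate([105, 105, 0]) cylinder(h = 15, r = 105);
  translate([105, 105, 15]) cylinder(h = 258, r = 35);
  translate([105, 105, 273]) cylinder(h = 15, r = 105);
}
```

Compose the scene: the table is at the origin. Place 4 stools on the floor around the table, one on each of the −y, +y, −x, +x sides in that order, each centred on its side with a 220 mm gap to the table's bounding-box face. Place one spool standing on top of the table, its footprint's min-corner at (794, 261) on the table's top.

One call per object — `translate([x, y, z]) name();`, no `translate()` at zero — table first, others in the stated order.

table();
translate([684, -487, 0]) stool();
translate([684, 1197, 0]) stool();
translate([-507, 355, 0]) stool();
translate([1875, 355, 0]) stool();
translate([794, 261, 714]) spool();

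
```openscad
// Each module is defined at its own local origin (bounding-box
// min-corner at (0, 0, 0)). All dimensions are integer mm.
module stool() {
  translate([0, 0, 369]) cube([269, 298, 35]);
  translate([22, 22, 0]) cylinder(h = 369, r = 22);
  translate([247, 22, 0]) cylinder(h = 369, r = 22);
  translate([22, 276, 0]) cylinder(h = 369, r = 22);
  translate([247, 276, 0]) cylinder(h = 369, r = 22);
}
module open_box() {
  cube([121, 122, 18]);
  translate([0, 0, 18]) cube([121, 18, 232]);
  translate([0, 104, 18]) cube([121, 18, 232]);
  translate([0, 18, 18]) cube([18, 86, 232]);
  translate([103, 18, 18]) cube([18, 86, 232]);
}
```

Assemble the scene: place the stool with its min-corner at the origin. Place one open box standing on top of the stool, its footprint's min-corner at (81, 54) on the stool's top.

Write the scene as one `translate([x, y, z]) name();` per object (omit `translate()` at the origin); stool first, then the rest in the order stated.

stool();
translate([81, 54, 404]) open_box();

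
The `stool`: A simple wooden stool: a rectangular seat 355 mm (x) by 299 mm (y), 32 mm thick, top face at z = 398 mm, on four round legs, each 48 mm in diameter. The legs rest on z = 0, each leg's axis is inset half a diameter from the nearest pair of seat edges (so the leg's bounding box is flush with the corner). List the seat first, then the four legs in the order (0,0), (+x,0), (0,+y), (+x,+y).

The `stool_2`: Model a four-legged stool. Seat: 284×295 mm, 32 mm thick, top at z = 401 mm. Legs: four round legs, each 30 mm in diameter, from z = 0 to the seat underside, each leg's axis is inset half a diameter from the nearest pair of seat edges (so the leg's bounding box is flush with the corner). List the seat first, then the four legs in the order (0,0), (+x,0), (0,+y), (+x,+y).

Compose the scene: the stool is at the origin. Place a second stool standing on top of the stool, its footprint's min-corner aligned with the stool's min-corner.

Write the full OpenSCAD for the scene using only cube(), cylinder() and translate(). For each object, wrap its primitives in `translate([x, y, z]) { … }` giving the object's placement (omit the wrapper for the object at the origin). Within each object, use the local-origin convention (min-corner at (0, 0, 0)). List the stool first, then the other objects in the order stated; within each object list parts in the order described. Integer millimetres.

translate([0, 0, 366]) cube([355, 299, 32]);
translate([24, 24, 0]) cylinder(h = 366, r = 24);
translate([331, 24, 0]) cylinder(h = 366, r = 24);
translate([24, 275, 0]) cylinder(h = 366, r = 24);
translate([331, 275, 0]) cylinder(h = 366, r = 24);
translate([0, 0, 398]) {
  translate([0, 0, 369]) cube([284, 295, 32]);
  translate([15, 15, 0]) cylinder(h = 369, r = 15);
  translate([269, 15, 0]) cylinder(h = 369, r = 15);
  translate([15, 280, 0]) cylinder(h = 369, r = 15);
  translate([269, 280, 0]) cylinder(h = 369, r = 15);
}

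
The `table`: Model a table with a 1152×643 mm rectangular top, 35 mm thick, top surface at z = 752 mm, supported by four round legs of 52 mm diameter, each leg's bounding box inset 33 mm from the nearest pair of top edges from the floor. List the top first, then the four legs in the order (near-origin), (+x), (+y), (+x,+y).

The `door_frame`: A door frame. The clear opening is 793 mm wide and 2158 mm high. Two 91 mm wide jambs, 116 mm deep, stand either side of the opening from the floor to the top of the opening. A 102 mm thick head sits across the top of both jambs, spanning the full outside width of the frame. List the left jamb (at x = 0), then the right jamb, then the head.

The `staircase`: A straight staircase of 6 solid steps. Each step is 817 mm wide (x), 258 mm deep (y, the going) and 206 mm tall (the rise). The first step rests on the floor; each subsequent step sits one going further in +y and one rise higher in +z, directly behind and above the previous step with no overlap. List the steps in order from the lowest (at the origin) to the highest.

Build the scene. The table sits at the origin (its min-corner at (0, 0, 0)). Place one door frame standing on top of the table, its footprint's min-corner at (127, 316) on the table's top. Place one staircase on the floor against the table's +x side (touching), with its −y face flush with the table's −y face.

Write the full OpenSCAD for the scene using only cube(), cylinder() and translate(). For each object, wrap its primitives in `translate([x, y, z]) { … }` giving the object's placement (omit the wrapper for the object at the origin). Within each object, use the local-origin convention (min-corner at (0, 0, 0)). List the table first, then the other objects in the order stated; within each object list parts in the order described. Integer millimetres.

translate([0, 0, 717]) cube([1152, 643, 35]);
translate([59, 59, 0]) cylinder(h = 717, r = 26);
translate([1093, 59, 0]) cylinder(h = 717, r = 26);
translate([59, 584, 0]) cylinder(h = 717, r = 26);
translate([1093, 584, 0]) cylinder(h = 717, r = 26);
translate([127, 316, 752]) {
  cube([91, 116, 2158]);
  translate([884, 0, 0]) cube([91, 116, 2158]);
  translate([0, 0, 2158]) cube([975, 116, 102]);
}
translate([1152, 0, 0]) {
  cube([817, 258, 206]);
  translate([0, 258, 206]) cube([817, 258, 206]);
  translate([0, 516, 412]) cube([817, 258, 206]);
  translate([0, 774, 618]) cube([817, 258, 206]);
  translate([0, 1032, 824]) cube([817, 258, 206]);
  translate([0, 1290, 1030]) cube([817, 258, 206]);
}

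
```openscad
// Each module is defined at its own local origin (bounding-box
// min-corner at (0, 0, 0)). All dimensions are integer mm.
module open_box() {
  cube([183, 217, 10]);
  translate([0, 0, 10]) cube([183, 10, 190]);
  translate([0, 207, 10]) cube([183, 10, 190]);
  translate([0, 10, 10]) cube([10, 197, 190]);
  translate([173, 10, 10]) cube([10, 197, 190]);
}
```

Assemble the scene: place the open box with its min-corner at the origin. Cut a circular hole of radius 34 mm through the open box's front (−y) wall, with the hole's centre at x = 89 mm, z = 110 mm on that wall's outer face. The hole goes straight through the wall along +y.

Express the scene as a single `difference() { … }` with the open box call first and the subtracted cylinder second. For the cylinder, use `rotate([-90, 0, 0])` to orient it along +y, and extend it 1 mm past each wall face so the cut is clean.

difference() {
  open_box();
  translate([89, -1, 110]) rotate([-90, 0, 0]) cylinder(h = 12, r = 34);
}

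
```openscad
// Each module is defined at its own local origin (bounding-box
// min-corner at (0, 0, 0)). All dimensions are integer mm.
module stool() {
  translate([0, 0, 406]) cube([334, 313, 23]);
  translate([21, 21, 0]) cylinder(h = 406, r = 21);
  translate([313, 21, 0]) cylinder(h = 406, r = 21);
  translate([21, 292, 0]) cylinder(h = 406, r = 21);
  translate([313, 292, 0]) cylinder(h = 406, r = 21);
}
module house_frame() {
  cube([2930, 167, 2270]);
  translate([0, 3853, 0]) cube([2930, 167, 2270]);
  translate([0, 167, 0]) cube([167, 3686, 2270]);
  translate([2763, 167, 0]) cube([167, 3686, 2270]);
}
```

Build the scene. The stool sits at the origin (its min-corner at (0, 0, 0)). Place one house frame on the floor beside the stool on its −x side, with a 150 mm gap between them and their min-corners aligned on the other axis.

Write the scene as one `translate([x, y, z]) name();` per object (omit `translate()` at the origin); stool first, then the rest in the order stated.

stool();
translate([-3080, 0, 0]) house_frame();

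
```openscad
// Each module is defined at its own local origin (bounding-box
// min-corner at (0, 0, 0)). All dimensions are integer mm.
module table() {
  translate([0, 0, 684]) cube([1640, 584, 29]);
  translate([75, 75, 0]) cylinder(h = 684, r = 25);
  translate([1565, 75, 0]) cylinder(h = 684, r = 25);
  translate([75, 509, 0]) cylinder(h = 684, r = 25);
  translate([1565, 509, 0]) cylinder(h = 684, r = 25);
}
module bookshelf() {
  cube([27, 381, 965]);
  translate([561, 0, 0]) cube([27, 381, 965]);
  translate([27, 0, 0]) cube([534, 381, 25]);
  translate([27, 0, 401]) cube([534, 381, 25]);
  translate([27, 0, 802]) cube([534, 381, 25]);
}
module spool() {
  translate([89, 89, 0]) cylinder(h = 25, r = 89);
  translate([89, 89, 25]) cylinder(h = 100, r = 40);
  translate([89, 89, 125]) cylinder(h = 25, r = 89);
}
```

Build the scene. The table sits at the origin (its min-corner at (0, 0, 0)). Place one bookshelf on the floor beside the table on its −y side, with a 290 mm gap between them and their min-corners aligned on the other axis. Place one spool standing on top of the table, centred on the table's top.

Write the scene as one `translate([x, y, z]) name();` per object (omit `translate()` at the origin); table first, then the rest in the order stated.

table();
translate([0, -671, 0]) bookshelf();
translate([731, 203, 713]) spool();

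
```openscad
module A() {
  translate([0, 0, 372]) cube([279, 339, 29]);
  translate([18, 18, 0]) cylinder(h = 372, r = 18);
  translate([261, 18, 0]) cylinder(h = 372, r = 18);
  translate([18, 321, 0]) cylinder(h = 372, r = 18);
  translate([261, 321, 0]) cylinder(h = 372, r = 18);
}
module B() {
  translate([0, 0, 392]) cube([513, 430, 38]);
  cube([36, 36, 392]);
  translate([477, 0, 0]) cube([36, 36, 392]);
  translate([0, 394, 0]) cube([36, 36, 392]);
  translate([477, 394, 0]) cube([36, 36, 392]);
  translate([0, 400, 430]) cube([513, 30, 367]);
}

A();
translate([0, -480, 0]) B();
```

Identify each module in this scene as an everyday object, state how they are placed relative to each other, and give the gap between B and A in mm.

The chair's nearest face is 50 mm from the stool's −y face.

A is a stool. B is a chair. The chair is on the floor beside the stool on its −y side. The gap between the chair and the stool is 50 mm.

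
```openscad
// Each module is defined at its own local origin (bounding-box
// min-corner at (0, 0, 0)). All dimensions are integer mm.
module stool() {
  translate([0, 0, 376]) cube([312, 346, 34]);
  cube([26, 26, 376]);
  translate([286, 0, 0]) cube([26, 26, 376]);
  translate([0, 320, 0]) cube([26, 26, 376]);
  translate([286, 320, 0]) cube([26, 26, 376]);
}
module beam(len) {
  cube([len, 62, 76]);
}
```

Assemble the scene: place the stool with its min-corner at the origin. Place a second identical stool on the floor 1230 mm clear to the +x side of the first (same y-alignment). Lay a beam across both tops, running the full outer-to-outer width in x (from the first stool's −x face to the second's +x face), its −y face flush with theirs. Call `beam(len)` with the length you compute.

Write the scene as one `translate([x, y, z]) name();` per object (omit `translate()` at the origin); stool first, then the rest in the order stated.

stool();
translate([1542, 0, 0]) stool();
translate([0, 0, 410]) beam(1854);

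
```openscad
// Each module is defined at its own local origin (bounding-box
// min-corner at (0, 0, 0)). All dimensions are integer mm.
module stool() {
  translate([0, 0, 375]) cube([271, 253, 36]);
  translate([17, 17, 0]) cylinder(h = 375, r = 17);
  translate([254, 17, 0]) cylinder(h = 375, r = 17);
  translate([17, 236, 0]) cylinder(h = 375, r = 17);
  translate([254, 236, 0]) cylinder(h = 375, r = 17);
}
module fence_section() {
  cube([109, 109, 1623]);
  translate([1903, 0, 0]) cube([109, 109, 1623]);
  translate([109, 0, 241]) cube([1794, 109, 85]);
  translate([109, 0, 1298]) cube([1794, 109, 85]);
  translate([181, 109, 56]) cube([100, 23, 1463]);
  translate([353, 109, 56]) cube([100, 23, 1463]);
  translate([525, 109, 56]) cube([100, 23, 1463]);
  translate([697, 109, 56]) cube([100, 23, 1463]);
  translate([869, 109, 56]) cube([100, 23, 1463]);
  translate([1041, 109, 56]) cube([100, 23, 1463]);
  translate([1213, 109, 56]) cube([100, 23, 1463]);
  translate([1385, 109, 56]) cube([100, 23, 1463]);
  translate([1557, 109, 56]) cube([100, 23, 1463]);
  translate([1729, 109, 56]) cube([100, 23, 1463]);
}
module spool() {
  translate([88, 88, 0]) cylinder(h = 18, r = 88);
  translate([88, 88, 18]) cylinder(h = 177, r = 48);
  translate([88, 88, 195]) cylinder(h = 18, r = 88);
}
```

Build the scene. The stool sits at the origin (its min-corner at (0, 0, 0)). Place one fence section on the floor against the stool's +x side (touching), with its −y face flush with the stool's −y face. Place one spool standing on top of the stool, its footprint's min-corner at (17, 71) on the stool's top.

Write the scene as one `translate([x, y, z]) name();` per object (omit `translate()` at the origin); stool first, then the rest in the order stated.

stool();
translate([271, 0, 0]) fence_section();
translate([17, 71, 411]) spool();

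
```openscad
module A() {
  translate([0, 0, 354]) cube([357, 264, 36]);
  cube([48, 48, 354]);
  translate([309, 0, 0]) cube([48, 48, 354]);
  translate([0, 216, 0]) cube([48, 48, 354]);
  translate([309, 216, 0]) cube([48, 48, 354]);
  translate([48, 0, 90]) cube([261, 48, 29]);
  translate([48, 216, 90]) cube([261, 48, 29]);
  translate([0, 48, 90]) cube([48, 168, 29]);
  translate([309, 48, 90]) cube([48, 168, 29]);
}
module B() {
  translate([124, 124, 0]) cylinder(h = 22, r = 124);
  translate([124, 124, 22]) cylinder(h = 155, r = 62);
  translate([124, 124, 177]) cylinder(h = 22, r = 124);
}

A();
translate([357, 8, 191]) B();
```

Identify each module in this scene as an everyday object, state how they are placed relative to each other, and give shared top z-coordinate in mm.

Both tops at z = 390 mm.

A is a stool. B is a spool. The spool is beside the stool with their tops flush at z = 390. The shared top z-coordinate is 390 mm.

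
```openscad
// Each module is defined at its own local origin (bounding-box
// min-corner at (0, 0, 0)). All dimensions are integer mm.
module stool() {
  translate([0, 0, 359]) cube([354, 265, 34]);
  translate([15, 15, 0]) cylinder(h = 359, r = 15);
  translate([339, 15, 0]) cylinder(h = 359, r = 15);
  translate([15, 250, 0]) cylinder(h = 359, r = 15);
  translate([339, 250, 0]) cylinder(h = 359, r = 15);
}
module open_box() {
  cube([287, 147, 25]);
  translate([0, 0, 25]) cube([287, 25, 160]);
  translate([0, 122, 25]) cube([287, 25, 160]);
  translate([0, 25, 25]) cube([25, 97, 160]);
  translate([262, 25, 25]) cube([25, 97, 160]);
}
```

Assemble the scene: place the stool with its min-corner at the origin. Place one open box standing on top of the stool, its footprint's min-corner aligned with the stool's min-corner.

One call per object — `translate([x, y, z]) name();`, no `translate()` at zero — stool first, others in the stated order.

stool();
translate([0, 0, 393]) open_box();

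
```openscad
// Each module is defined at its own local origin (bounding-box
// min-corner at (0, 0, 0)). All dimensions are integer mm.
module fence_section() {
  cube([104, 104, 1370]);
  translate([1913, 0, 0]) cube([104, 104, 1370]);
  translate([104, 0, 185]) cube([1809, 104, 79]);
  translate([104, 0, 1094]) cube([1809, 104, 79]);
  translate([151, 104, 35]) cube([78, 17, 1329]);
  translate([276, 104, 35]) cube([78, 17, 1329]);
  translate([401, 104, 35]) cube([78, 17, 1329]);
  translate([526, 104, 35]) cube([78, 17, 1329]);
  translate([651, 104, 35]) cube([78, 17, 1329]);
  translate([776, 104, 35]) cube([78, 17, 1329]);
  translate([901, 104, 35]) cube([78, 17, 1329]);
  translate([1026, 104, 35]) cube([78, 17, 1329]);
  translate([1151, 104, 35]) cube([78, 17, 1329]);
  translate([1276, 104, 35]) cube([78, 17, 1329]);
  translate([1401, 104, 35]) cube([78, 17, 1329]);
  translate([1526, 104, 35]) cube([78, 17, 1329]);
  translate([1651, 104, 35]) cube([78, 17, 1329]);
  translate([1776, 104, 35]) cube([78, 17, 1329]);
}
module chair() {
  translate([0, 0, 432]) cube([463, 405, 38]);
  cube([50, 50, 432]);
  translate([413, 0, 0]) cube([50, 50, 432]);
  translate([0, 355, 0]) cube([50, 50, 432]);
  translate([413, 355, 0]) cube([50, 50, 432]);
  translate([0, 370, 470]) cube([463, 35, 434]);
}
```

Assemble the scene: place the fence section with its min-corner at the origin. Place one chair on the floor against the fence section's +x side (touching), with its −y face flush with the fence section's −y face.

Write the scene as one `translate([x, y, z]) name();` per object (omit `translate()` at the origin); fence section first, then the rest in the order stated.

fence_section();
translate([2017, 0, 0]) chair();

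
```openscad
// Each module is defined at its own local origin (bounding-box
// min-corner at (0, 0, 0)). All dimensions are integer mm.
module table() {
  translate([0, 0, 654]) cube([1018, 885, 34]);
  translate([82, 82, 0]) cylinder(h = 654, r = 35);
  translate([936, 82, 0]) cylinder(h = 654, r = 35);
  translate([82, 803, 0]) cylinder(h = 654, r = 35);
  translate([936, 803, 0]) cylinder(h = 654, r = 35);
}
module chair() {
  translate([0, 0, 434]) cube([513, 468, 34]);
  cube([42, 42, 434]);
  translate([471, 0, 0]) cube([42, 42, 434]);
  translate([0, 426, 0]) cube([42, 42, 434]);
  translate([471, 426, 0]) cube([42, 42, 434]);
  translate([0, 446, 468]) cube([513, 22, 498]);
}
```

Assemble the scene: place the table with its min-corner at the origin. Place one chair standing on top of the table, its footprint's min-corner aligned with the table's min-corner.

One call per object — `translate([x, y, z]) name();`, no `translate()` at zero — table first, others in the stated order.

table();
translate([0, 0, 688]) chair();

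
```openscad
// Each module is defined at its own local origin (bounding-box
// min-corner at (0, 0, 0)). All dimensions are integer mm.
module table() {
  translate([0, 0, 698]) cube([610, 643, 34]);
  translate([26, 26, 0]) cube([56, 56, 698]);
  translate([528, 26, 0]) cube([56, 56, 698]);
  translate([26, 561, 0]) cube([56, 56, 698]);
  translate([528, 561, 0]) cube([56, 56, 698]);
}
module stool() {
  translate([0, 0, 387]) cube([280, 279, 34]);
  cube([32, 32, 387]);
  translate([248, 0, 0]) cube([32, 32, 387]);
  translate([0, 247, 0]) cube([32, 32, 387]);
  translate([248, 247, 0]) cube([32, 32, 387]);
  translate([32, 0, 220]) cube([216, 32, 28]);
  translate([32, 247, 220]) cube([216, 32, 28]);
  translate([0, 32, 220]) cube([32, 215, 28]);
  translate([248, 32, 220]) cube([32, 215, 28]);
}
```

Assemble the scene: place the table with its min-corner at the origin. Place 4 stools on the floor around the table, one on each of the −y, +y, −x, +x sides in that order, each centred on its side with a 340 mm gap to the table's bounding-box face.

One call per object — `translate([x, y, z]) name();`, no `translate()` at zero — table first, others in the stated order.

table();
translate([165, -619, 0]) stool();
translate([165, 983, 0]) stool();
translate([-620, 182, 0]) stool();
translate([950, 182, 0]) stool();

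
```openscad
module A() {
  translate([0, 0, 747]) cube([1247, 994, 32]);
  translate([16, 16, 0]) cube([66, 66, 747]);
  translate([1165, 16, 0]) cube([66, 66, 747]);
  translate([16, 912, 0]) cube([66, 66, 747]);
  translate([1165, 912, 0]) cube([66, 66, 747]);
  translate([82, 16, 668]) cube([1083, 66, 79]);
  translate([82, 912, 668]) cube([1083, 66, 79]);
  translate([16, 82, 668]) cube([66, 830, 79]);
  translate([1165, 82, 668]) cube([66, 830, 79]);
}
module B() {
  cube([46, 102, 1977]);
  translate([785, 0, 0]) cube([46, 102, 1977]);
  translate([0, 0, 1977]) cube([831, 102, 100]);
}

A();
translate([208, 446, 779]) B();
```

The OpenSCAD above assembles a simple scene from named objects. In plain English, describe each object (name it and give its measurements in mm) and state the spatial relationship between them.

A is a table: top 1247 mm (x) × 994 mm (y), 32 mm thick, upper face at z = 779 mm, on four 66×66 mm square legs, each inset 16 mm from the nearest pair of top edges, running from z = 0 to the bottom of the top. Four apron rails, 66 mm thick and 79 mm tall, run between adjacent legs with their top edges flush with the underside of the top and their outer faces flush with the legs' outer faces.

B is a door frame. The clear opening is 739 mm wide and 1977 mm high. Two 46 mm wide jambs, 102 mm deep, stand either side of the opening from the floor to the top of the opening. A 100 mm thick head sits across the top of both jambs, spanning the full outside width of the frame.

The door frame is on top of the table, centred.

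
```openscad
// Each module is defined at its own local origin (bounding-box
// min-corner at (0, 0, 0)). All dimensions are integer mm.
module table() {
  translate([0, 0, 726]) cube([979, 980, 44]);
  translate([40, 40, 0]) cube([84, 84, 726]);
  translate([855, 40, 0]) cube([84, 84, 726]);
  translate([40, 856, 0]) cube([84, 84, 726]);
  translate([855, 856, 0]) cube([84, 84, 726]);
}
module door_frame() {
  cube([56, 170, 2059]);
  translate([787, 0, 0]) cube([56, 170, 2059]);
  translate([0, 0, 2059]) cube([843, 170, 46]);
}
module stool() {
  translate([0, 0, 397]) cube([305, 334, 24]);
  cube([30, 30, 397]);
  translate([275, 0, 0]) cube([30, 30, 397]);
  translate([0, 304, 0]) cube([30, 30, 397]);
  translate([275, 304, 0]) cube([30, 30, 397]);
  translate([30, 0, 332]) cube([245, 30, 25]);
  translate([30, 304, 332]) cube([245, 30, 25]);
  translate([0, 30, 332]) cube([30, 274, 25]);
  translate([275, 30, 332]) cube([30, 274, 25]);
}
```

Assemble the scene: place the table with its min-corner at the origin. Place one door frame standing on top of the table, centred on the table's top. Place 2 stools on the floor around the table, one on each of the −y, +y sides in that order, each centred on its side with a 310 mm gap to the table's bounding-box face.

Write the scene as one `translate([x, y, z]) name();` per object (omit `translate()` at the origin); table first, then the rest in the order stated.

table();
translate([68, 405, 770]) door_frame();
translate([337, -644, 0]) stool();
translate([337, 1290, 0]) stool();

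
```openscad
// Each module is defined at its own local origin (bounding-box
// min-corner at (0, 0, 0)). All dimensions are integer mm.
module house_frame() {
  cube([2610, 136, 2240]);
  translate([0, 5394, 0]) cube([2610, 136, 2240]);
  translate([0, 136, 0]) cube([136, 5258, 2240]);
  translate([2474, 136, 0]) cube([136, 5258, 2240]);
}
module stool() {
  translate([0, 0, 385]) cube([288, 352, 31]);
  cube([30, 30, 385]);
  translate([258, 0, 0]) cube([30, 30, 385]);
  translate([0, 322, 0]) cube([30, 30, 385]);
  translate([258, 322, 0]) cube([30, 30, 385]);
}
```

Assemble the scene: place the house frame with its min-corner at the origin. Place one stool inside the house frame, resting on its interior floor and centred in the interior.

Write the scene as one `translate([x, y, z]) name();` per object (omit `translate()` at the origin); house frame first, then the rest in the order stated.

house_frame();
translate([1161, 2589, 0]) stool();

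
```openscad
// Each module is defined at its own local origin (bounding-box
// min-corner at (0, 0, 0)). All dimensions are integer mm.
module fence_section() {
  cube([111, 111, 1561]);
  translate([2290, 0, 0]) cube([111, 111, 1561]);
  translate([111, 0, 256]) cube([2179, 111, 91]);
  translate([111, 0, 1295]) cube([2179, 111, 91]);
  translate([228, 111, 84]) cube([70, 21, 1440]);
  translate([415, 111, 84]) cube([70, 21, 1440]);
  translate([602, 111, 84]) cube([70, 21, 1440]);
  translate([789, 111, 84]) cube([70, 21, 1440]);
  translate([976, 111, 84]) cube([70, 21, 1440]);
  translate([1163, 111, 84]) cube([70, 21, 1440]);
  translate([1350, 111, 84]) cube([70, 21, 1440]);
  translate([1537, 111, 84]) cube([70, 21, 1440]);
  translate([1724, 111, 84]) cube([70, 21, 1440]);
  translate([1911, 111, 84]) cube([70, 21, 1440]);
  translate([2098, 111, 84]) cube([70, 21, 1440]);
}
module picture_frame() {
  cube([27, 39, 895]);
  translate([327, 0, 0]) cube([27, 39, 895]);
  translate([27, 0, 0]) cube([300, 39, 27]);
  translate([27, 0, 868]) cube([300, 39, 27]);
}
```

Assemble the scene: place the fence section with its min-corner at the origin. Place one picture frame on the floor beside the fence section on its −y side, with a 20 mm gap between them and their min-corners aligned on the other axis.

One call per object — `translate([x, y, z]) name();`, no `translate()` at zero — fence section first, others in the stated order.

fence_section();
translate([0, -59, 0]) picture_frame();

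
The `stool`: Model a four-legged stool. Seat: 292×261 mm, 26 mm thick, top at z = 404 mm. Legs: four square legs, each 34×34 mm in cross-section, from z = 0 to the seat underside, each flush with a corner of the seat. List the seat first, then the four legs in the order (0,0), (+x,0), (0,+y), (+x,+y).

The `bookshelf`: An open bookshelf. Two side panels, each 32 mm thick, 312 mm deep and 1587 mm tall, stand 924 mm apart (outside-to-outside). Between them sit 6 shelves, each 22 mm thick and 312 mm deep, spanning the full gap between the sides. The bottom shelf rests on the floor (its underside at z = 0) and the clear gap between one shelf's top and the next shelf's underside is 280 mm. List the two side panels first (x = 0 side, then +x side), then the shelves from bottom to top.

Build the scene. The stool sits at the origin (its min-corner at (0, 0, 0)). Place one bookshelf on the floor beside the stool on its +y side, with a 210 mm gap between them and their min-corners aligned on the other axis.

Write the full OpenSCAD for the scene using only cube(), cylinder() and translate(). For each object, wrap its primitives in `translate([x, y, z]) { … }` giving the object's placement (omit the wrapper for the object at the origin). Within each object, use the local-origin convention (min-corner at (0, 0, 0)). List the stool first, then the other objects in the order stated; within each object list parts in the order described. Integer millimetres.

translate([0, 0, 378]) cube([292, 261, 26]);
cube([34, 34, 378]);
translate([258, 0, 0]) cube([34, 34, 378]);
translate([0, 227, 0]) cube([34, 34, 378]);
translate([258, 227, 0]) cube([34, 34, 378]);
translate([0, 471, 0]) {
  cube([32, 312, 1587]);
  translate([892, 0, 0]) cube([32, 312, 1587]);
  translate([32, 0, 0]) cube([860, 312, 22]);
  translate([32, 0, 302]) cube([860, 312, 22]);
  translate([32, 0, 604]) cube([860, 312, 22]);
  translate([32, 0, 906]) cube([860, 312, 22]);
  translate([32, 0, 1208]) cube([860, 312, 22]);
  translate([32, 0, 1510]) cube([860, 312, 22]);
}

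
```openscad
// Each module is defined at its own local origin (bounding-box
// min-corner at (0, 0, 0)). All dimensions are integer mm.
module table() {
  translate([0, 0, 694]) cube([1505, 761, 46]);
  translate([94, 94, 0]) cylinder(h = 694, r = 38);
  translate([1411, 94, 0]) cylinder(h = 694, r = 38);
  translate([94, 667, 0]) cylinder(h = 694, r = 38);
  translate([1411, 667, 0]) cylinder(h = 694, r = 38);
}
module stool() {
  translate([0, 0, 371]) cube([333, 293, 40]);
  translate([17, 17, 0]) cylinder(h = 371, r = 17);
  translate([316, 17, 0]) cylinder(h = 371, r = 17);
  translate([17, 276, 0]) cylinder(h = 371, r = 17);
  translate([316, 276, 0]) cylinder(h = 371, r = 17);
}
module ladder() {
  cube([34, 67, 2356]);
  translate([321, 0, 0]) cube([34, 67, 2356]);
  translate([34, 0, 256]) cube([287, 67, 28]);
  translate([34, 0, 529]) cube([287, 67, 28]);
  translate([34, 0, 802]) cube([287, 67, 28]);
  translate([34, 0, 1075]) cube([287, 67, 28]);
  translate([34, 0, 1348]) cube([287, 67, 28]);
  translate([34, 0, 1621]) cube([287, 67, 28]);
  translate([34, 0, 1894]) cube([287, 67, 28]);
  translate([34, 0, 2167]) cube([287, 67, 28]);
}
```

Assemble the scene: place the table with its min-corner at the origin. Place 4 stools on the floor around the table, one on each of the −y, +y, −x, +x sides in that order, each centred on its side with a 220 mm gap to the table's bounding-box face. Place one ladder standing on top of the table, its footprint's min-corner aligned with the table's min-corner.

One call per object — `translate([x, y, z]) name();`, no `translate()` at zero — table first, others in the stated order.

table();
translate([586, -513, 0]) stool();
translate([586, 981, 0]) stool();
translate([-553, 234, 0]) stool();
translate([1725, 234, 0]) stool();
translate([0, 0, 740]) ladder();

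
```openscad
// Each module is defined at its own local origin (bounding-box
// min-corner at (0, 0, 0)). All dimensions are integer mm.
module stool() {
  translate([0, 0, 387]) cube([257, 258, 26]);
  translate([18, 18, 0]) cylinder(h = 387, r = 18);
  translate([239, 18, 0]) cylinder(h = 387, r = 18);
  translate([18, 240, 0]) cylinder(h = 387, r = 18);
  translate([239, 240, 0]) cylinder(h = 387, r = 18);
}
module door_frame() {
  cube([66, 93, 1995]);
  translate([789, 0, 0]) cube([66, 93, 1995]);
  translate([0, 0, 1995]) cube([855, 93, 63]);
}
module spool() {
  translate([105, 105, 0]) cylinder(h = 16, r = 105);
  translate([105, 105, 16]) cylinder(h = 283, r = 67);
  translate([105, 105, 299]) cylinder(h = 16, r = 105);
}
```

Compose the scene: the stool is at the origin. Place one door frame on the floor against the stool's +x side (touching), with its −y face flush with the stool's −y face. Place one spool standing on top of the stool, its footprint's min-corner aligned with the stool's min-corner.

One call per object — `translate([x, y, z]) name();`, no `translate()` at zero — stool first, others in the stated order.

stool();
translate([257, 0, 0]) door_frame();
translate([0, 0, 413]) spool();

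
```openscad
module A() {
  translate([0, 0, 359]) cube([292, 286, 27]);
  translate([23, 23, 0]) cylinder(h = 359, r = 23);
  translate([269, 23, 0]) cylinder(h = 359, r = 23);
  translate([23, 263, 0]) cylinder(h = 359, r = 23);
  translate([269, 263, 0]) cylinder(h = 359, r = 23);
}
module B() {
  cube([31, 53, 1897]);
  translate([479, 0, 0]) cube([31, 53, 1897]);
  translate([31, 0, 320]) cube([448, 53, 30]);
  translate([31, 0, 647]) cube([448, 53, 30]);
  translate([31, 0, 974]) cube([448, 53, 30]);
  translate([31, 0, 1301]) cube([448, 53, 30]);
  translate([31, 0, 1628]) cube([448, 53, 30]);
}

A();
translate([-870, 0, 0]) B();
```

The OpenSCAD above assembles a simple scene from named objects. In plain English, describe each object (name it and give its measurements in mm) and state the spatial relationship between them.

A is a four-legged stool. The seat is 292×286 mm, 27 mm thick, top at z = 386 mm. It stands on four round legs, each 46 mm in diameter, from z = 0 to the seat underside, each leg's axis is inset half a diameter from the nearest pair of seat edges (so the leg's bounding box is flush with the corner).

B is a straight ladder. Two 31×53 mm vertical rails, 1897 mm tall, stand 510 mm apart (outside-to-outside) with their front faces coplanar on the −y side. 5 rungs, each 53 mm deep and 30 mm tall, span between the inner faces of the rails, front faces flush with the rails. The lowest rung's underside is at z = 320 mm and rungs are spaced 327 mm apart (underside to underside).

The ladder is on the floor beside the stool on its −x side.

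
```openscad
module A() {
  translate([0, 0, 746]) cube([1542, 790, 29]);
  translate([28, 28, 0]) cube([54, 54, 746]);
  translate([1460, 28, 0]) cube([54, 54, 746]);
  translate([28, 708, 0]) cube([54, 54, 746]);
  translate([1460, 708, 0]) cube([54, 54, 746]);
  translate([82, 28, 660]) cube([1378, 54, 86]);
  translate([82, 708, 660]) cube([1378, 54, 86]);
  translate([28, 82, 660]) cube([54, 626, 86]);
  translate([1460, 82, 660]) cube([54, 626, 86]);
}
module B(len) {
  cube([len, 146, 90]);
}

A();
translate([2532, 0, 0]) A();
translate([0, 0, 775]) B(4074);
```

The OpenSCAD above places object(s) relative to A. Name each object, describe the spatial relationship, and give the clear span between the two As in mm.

A is a table. B is a beam. A beam spans the tops of two tables. The clear span between the two tables is 990 mm.

Second table starts at x = 2532; first ends at x = 1542; clear span = 2532 − 1542 = 990 mm.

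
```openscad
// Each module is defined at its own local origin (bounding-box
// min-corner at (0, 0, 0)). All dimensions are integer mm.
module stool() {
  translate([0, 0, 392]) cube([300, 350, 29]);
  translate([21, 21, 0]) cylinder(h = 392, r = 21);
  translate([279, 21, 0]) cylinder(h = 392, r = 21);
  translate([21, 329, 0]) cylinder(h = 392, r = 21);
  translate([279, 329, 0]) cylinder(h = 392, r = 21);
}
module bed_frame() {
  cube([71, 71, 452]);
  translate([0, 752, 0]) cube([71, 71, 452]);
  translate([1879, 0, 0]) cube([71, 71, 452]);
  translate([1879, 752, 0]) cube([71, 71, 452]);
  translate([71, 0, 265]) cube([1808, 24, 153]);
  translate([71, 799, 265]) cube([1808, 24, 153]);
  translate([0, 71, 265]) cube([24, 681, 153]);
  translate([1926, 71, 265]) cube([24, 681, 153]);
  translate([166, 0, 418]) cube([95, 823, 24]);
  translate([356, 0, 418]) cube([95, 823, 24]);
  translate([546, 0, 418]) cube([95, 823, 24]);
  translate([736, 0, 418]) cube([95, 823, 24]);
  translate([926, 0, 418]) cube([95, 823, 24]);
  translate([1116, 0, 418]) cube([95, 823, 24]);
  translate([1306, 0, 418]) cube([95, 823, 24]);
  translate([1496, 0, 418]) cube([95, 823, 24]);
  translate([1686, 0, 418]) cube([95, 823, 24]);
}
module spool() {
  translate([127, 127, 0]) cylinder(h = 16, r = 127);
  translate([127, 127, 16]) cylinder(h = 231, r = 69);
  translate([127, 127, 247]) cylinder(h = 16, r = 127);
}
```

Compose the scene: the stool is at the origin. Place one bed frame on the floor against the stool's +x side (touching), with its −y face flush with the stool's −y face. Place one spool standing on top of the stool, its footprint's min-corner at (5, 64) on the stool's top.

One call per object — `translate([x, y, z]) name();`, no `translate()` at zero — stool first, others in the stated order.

stool();
translate([300, 0, 0]) bed_frame();
translate([5, 64, 421]) spool();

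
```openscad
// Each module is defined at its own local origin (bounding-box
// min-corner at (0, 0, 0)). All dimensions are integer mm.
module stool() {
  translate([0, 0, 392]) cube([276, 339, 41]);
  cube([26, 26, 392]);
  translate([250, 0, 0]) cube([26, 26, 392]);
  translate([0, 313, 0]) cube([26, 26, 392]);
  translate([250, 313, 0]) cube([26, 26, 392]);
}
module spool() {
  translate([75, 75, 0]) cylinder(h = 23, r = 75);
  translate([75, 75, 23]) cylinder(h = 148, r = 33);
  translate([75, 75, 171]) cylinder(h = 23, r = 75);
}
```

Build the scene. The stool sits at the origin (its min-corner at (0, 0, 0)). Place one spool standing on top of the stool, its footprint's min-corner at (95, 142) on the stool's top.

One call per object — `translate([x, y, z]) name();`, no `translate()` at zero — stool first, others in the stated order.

stool();
translate([95, 142, 433]) spool();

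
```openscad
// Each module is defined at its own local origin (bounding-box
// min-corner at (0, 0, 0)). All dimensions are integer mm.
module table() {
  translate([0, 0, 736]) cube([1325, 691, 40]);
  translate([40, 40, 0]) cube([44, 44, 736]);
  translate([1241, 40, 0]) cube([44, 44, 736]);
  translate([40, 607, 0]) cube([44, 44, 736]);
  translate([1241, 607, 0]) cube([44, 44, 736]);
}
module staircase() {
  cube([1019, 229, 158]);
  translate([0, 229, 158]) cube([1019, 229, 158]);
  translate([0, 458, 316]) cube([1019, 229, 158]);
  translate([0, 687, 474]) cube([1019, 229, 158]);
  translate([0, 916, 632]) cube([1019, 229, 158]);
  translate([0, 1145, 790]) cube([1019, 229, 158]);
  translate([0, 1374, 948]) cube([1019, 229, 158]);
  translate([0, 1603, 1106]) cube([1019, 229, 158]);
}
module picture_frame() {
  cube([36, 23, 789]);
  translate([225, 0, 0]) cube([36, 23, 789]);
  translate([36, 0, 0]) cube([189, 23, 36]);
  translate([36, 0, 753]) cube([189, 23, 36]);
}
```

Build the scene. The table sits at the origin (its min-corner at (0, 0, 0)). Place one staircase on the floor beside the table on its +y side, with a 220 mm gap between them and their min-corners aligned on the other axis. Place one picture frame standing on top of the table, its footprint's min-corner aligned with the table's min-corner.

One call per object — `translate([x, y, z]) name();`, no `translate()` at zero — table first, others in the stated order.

table();
translate([0, 911, 0]) staircase();
translate([0, 0, 776]) picture_frame();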